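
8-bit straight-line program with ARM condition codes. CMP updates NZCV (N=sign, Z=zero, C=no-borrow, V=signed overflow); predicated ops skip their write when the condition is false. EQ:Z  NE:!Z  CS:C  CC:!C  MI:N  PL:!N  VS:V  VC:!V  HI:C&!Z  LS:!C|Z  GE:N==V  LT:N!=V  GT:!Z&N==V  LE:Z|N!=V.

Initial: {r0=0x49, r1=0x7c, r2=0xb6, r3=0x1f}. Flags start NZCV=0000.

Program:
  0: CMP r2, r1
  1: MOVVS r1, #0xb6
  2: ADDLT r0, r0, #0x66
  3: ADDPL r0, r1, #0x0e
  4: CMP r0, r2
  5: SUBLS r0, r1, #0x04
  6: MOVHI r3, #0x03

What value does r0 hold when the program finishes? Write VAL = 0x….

VAL = 0xc4

[0] flags=0011 → (cmp)
[1] flags=0011 VS?T → r1=0xb6
[2] flags=0011 LT?T → r0=0xaf
[3] flags=0011 PL?T → r0=0xc4
[4] flags=0010 → (cmp)
[5] flags=0010 LS?F → skip
[6] flags=0010 HI?T → r3=0x03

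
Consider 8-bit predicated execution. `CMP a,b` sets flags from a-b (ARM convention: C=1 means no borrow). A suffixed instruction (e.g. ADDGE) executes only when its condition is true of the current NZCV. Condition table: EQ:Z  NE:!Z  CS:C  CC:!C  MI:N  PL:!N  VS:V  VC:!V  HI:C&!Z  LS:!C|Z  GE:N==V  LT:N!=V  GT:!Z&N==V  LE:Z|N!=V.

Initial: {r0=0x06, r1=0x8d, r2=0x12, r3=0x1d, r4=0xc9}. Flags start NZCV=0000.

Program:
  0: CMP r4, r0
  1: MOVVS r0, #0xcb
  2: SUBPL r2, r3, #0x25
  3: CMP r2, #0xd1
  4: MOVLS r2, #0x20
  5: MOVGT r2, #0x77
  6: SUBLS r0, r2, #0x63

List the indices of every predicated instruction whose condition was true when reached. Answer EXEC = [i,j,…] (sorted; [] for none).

EXEC = [4,5,6]

0: ✓ CMP  NZCV=1010
1: · MOVVS
2: · SUBPL
3: ✓ CMP  NZCV=0000
4: ✓ MOVLS  r2←0x20
5: ✓ MOVGT  r2←0x77
6: ✓ SUBLS  r0←0x14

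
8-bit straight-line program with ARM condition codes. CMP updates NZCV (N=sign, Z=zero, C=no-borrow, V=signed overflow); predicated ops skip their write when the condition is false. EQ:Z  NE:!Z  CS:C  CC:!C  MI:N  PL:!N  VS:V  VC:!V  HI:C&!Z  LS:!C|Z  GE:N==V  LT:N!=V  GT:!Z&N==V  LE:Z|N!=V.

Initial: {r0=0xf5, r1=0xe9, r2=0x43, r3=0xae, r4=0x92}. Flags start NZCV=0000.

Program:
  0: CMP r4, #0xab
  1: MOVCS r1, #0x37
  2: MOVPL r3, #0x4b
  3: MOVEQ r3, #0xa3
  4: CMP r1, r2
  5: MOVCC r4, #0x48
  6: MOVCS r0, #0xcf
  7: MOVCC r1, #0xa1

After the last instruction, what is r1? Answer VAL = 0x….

[0] flags=1000 → (cmp)
[1] flags=1000 CS?F → skip
[2] flags=1000 PL?F → skip
[3] flags=1000 EQ?F → skip
[4] flags=1010 → (cmp)
[5] flags=1010 CC?F → skip
[6] flags=1010 CS?T → r0=0xcf
[7] flags=1010 CC?F → skip

VAL = 0xe9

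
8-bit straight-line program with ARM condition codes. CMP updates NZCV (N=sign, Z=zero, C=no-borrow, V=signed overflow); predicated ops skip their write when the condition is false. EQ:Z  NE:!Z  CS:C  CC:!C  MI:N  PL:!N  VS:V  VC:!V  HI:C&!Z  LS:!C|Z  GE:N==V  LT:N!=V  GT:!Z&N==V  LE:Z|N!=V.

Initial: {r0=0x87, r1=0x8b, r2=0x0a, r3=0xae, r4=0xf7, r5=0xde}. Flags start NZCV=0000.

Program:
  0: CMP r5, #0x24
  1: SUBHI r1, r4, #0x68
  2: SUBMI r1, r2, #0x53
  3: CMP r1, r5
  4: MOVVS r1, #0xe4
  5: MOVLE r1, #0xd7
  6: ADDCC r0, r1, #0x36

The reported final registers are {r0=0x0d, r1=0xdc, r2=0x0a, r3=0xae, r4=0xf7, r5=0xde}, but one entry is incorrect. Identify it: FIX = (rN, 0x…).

[0] flags=1010 → (cmp)
[1] flags=1010 HI?T → r1=0x8f
[2] flags=1010 MI?T → r1=0xb7
[3] flags=1000 → (cmp)
[4] flags=1000 VS?F → skip
[5] flags=1000 LE?T → r1=0xd7
[6] flags=1000 CC?T → r0=0x0d

FIX = (r1, 0xd7)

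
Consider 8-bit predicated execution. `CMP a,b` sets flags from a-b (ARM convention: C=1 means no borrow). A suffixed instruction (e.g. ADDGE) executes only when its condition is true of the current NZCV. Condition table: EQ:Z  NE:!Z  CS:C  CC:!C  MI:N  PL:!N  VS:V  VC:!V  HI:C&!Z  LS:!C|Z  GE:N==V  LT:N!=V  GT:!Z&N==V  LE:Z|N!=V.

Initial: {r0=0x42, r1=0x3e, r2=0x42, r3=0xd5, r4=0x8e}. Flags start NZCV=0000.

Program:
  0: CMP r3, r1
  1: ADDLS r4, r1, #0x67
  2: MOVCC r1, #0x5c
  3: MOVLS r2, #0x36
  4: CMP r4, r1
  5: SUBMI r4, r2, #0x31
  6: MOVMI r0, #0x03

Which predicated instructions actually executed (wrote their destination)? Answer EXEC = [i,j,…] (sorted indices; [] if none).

0: ✓ CMP  NZCV=1010
1: · ADDLS
2: · MOVCC
3: · MOVLS
4: ✓ CMP  NZCV=0011
5: · SUBMI
6: · MOVMI

EXEC = []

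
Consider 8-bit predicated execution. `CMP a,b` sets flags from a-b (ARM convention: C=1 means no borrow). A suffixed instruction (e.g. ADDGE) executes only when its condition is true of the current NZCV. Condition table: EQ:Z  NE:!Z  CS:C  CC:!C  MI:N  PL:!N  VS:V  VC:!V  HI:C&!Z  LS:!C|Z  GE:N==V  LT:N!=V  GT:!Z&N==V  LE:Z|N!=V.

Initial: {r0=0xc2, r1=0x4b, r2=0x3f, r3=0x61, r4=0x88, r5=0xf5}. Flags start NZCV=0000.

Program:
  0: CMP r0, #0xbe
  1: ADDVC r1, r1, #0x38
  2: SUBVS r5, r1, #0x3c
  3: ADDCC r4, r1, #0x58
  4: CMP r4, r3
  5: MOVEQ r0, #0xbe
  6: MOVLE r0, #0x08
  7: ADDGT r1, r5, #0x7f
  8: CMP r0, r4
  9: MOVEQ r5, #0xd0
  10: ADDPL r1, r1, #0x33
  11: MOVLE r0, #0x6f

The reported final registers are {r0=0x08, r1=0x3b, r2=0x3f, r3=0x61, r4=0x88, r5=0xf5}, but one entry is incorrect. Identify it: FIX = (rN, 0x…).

[0] flags=0010 → (cmp)
[1] flags=0010 VC?T → r1=0x83
[2] flags=0010 VS?F → skip
[3] flags=0010 CC?F → skip
[4] flags=0011 → (cmp)
[5] flags=0011 EQ?F → skip
[6] flags=0011 LE?T → r0=0x08
[7] flags=0011 GT?F → skip
[8] flags=1001 → (cmp)
[9] flags=1001 EQ?F → skip
[10] flags=1001 PL?F → skip
[11] flags=1001 LE?F → skip

FIX = (r1, 0x83)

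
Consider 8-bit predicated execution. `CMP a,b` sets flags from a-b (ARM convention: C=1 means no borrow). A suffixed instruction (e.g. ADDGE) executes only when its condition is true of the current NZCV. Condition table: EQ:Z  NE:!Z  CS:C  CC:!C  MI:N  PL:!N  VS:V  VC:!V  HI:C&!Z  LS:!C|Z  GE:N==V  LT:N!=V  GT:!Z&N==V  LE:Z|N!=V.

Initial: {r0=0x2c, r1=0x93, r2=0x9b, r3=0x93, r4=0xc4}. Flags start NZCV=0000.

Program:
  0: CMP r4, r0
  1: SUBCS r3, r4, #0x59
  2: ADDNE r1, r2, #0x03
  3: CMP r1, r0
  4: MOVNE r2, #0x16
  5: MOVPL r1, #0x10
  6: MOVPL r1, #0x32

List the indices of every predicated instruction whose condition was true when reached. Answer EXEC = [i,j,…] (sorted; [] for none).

EXEC = [1,2,4,5,6]

[0] flags=1010 → (cmp)
[1] flags=1010 CS?T → r3=0x6b
[2] flags=1010 NE?T → r1=0x9e
[3] flags=0011 → (cmp)
[4] flags=0011 NE?T → r2=0x16
[5] flags=0011 PL?T → r1=0x10
[6] flags=0011 PL?T → r1=0x32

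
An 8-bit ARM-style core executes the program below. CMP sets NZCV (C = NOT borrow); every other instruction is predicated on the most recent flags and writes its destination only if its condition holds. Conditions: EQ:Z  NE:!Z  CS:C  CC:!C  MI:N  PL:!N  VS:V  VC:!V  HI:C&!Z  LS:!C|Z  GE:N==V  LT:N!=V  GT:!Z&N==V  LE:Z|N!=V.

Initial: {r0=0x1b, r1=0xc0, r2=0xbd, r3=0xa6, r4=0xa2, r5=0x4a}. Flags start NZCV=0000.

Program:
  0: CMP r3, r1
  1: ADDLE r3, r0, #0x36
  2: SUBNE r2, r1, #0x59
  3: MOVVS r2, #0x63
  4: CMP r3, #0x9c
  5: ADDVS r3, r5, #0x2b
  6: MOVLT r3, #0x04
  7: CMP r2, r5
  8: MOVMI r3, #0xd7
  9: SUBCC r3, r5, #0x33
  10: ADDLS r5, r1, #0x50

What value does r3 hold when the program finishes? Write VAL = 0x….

VAL = 0x75

[0] flags=1000 → (cmp)
[1] flags=1000 LE?T → r3=0x51
[2] flags=1000 NE?T → r2=0x67
[3] flags=1000 VS?F → skip
[4] flags=1001 → (cmp)
[5] flags=1001 VS?T → r3=0x75
[6] flags=1001 LT?F → skip
[7] flags=0010 → (cmp)
[8] flags=0010 MI?F → skip
[9] flags=0010 CC?F → skip
[10] flags=0010 LS?F → skip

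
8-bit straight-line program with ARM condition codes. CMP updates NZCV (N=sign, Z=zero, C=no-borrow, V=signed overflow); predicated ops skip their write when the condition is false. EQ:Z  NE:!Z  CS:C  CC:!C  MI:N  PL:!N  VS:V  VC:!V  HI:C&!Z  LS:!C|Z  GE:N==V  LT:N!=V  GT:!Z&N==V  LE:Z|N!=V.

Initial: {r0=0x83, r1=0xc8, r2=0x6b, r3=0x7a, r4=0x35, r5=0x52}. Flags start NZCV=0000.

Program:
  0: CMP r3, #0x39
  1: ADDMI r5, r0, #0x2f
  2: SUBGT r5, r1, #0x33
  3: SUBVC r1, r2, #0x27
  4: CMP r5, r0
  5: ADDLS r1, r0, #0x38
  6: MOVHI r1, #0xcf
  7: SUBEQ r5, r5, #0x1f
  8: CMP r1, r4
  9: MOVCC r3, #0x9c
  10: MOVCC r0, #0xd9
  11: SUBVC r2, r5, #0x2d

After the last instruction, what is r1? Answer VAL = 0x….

VAL = 0xcf

0: ✓ CMP  NZCV=0010
1: · ADDMI
2: ✓ SUBGT  r5←0x95
3: ✓ SUBVC  r1←0x44
4: ✓ CMP  NZCV=0010
5: · ADDLS
6: ✓ MOVHI  r1←0xcf
7: · SUBEQ
8: ✓ CMP  NZCV=1010
9: · MOVCC
10: · MOVCC
11: ✓ SUBVC  r2←0x68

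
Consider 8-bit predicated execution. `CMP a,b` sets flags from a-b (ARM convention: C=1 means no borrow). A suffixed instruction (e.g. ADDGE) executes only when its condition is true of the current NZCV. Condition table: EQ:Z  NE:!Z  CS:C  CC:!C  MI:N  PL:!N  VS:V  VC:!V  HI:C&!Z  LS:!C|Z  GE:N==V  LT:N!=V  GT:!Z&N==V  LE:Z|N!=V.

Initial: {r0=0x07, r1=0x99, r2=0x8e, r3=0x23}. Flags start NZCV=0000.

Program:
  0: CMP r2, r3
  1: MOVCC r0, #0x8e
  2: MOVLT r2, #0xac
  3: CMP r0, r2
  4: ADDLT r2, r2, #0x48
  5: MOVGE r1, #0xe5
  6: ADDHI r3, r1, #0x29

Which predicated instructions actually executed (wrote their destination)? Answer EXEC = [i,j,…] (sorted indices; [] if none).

EXEC = [2,5]

0: ✓ CMP  NZCV=0011
1: · MOVCC
2: ✓ MOVLT  r2←0xac
3: ✓ CMP  NZCV=0000
4: · ADDLT
5: ✓ MOVGE  r1←0xe5
6: · ADDHI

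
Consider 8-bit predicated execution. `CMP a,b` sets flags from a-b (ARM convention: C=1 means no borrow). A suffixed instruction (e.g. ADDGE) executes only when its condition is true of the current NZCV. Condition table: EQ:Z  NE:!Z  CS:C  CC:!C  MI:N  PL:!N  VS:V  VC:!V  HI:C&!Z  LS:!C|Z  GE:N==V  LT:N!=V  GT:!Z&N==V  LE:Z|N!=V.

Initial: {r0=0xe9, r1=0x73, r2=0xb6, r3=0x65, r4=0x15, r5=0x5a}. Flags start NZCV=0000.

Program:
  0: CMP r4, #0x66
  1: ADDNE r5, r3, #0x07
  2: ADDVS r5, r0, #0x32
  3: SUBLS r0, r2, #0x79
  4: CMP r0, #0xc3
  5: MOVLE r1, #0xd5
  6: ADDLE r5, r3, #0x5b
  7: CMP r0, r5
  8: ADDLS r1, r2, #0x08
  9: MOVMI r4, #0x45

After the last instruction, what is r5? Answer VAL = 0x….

0: ✓ CMP  NZCV=1000
1: ✓ ADDNE  r5←0x6c
2: · ADDVS
3: ✓ SUBLS  r0←0x3d
4: ✓ CMP  NZCV=0000
5: · MOVLE
6: · ADDLE
7: ✓ CMP  NZCV=1000
8: ✓ ADDLS  r1←0xbe
9: ✓ MOVMI  r4←0x45

VAL = 0x6c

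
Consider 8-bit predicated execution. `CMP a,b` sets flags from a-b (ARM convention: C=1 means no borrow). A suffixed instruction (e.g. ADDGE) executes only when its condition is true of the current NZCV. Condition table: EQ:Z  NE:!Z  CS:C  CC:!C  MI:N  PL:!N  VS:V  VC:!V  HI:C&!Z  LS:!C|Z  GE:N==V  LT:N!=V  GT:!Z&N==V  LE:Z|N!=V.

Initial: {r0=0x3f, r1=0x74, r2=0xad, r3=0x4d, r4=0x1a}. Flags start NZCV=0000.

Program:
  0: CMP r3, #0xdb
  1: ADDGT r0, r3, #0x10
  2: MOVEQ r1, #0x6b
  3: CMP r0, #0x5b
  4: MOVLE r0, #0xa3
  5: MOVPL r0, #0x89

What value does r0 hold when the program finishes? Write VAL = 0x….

[0] flags=0000 → (cmp)
[1] flags=0000 GT?T → r0=0x5d
[2] flags=0000 EQ?F → skip
[3] flags=0010 → (cmp)
[4] flags=0010 LE?F → skip
[5] flags=0010 PL?T → r0=0x89

VAL = 0x89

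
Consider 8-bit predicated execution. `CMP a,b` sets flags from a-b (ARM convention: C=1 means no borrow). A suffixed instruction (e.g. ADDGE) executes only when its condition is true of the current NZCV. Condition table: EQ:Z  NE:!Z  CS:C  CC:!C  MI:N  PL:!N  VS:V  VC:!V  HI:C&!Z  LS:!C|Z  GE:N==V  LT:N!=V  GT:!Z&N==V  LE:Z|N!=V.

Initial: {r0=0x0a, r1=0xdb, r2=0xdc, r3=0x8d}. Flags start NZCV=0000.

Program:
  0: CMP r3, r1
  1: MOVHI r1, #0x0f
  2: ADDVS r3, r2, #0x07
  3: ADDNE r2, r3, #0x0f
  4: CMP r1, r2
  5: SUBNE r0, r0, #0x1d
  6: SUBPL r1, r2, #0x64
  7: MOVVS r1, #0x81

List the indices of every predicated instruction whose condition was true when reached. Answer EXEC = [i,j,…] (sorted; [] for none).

[0] flags=1000 → (cmp)
[1] flags=1000 HI?F → skip
[2] flags=1000 VS?F → skip
[3] flags=1000 NE?T → r2=0x9c
[4] flags=0010 → (cmp)
[5] flags=0010 NE?T → r0=0xed
[6] flags=0010 PL?T → r1=0x38
[7] flags=0010 VS?F → skip

EXEC = [3,5,6]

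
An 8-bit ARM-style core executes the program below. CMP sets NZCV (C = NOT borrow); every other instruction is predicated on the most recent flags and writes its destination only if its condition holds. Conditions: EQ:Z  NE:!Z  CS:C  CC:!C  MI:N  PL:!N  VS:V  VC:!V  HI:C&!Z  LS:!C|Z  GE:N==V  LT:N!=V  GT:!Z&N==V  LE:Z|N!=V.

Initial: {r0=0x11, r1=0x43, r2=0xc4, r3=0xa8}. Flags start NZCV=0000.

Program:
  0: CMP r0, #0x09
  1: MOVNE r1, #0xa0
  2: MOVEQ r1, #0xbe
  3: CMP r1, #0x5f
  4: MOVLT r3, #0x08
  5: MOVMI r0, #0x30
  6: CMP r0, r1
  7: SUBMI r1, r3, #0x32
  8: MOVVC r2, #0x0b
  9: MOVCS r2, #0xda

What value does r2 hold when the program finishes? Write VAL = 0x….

[0] flags=0010 → (cmp)
[1] flags=0010 NE?T → r1=0xa0
[2] flags=0010 EQ?F → skip
[3] flags=0011 → (cmp)
[4] flags=0011 LT?T → r3=0x08
[5] flags=0011 MI?F → skip
[6] flags=0000 → (cmp)
[7] flags=0000 MI?F → skip
[8] flags=0000 VC?T → r2=0x0b
[9] flags=0000 CS?F → skip

VAL = 0x0b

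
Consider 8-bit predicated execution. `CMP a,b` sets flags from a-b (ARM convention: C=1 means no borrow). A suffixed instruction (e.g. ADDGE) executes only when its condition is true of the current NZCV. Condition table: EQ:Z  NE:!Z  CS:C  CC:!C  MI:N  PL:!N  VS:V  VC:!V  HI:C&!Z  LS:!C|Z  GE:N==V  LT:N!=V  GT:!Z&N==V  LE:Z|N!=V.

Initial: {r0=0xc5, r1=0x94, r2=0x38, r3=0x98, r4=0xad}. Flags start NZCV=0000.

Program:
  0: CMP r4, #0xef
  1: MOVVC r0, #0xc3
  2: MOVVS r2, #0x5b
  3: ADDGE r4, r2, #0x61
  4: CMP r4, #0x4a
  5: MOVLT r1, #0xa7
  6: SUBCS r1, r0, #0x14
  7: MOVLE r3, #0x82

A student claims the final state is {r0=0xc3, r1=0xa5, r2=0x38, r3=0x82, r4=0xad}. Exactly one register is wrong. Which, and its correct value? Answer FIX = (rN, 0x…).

FIX = (r1, 0xaf)

0: ✓ CMP  NZCV=1000
1: ✓ MOVVC  r0←0xc3
2: · MOVVS
3: · ADDGE
4: ✓ CMP  NZCV=0011
5: ✓ MOVLT  r1←0xa7
6: ✓ SUBCS  r1←0xaf
7: ✓ MOVLE  r3←0x82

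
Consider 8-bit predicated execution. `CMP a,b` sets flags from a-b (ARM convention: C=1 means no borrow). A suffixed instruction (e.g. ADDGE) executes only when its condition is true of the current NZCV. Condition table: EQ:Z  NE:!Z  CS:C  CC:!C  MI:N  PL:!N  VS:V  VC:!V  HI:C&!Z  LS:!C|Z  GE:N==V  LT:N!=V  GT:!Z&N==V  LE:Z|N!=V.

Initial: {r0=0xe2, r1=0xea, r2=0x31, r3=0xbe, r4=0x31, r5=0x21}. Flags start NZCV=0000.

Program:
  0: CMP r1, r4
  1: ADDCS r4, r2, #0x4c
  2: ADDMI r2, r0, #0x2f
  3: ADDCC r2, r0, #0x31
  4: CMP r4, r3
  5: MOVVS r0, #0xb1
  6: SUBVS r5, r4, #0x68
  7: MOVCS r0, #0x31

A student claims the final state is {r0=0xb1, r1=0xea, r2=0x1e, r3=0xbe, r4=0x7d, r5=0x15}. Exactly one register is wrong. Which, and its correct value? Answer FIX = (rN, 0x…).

FIX = (r2, 0x11)

[0] flags=1010 → (cmp)
[1] flags=1010 CS?T → r4=0x7d
[2] flags=1010 MI?T → r2=0x11
[3] flags=1010 CC?F → skip
[4] flags=1001 → (cmp)
[5] flags=1001 VS?T → r0=0xb1
[6] flags=1001 VS?T → r5=0x15
[7] flags=1001 CS?F → skip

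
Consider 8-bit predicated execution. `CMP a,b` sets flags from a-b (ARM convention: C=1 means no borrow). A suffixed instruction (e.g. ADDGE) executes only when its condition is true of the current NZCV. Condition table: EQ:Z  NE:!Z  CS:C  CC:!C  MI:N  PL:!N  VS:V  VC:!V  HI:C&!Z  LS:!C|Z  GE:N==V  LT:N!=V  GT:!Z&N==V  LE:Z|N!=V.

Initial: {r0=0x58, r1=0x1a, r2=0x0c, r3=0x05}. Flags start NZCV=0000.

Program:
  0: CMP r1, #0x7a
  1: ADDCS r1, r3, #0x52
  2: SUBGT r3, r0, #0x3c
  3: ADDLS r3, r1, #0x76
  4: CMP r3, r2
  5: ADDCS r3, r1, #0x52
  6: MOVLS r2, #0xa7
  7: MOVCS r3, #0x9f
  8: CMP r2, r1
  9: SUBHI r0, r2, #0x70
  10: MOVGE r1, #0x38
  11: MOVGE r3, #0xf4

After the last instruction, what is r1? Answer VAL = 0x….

0: ✓ CMP  NZCV=1000
1: · ADDCS
2: · SUBGT
3: ✓ ADDLS  r3←0x90
4: ✓ CMP  NZCV=1010
5: ✓ ADDCS  r3←0x6c
6: · MOVLS
7: ✓ MOVCS  r3←0x9f
8: ✓ CMP  NZCV=1000
9: · SUBHI
10: · MOVGE
11: · MOVGE

VAL = 0x1a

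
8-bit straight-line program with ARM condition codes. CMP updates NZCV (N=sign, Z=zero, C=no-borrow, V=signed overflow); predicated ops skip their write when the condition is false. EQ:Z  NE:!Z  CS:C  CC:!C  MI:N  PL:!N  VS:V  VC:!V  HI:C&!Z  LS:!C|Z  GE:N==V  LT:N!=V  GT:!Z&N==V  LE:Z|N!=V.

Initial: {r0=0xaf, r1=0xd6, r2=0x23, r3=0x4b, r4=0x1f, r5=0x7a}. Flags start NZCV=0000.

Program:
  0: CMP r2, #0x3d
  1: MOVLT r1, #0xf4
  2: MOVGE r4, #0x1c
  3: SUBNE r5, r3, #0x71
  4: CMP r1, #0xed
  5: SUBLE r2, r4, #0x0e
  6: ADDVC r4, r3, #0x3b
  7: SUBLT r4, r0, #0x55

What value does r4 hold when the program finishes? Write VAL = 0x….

[0] flags=1000 → (cmp)
[1] flags=1000 LT?T → r1=0xf4
[2] flags=1000 GE?F → skip
[3] flags=1000 NE?T → r5=0xda
[4] flags=0010 → (cmp)
[5] flags=0010 LE?F → skip
[6] flags=0010 VC?T → r4=0x86
[7] flags=0010 LT?F → skip

VAL = 0x86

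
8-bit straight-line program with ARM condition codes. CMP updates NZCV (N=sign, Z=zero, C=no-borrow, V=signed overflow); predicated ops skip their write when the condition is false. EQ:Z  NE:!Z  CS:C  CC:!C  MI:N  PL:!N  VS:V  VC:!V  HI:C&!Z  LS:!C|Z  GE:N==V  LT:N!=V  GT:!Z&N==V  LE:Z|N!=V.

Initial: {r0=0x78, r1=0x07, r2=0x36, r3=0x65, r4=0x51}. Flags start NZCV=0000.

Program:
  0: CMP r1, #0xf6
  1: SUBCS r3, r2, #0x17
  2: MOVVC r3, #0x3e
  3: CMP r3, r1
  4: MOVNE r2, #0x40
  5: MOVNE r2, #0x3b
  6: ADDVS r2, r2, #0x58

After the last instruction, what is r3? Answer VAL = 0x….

[0] flags=0000 → (cmp)
[1] flags=0000 CS?F → skip
[2] flags=0000 VC?T → r3=0x3e
[3] flags=0010 → (cmp)
[4] flags=0010 NE?T → r2=0x40
[5] flags=0010 NE?T → r2=0x3b
[6] flags=0010 VS?F → skip

VAL = 0x3e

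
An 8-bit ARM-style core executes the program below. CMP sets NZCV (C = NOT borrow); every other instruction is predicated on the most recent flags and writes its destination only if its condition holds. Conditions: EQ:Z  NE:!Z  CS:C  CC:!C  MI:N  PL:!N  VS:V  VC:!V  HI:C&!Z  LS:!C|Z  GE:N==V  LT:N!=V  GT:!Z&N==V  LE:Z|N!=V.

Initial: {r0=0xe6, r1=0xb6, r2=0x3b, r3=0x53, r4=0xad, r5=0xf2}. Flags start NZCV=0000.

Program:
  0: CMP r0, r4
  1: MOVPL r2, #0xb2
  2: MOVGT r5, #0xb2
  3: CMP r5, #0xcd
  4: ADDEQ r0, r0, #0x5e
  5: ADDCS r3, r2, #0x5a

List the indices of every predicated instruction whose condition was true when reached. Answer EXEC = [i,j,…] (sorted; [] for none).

0: ✓ CMP  NZCV=0010
1: ✓ MOVPL  r2←0xb2
2: ✓ MOVGT  r5←0xb2
3: ✓ CMP  NZCV=1000
4: · ADDEQ
5: · ADDCS

EXEC = [1,2]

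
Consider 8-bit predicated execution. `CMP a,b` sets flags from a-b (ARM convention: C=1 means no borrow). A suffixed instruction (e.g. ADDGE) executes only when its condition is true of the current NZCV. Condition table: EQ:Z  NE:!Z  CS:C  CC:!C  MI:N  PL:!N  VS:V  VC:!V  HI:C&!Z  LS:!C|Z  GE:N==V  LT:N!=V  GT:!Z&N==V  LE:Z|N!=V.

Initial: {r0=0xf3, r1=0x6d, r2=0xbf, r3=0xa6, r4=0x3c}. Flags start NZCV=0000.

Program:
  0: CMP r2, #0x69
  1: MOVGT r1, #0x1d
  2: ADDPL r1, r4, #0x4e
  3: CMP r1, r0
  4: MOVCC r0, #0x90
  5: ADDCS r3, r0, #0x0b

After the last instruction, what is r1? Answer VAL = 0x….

0: ✓ CMP  NZCV=0011
1: · MOVGT
2: ✓ ADDPL  r1←0x8a
3: ✓ CMP  NZCV=1000
4: ✓ MOVCC  r0←0x90
5: · ADDCS

VAL = 0x8a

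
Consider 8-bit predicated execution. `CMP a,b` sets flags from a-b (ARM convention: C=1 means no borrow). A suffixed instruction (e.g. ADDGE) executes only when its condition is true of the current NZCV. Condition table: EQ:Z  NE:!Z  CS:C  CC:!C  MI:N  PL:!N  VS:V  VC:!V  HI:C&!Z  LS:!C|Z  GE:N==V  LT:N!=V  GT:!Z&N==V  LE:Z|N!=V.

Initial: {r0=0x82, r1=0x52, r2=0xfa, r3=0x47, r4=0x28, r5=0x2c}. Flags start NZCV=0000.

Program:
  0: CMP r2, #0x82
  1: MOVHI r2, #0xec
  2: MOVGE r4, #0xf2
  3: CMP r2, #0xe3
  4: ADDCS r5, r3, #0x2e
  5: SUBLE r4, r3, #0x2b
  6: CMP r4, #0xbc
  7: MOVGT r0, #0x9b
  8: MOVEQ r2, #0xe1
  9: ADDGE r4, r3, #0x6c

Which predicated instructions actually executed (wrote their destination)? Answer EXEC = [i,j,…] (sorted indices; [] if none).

0: ✓ CMP  NZCV=0010
1: ✓ MOVHI  r2←0xec
2: ✓ MOVGE  r4←0xf2
3: ✓ CMP  NZCV=0010
4: ✓ ADDCS  r5←0x75
5: · SUBLE
6: ✓ CMP  NZCV=0010
7: ✓ MOVGT  r0←0x9b
8: · MOVEQ
9: ✓ ADDGE  r4←0xb3

EXEC = [1,2,4,7,9]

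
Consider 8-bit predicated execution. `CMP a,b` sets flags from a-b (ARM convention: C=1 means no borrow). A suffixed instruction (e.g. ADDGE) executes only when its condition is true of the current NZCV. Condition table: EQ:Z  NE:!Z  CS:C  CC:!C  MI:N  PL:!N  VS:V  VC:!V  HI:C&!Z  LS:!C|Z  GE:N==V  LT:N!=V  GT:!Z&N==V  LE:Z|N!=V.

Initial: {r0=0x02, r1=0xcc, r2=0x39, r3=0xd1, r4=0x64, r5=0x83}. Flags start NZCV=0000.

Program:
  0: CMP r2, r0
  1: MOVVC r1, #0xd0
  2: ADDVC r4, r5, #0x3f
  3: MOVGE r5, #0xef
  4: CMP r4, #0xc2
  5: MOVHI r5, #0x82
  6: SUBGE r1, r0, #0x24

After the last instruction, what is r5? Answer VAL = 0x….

VAL = 0xef

[0] flags=0010 → (cmp)
[1] flags=0010 VC?T → r1=0xd0
[2] flags=0010 VC?T → r4=0xc2
[3] flags=0010 GE?T → r5=0xef
[4] flags=0110 → (cmp)
[5] flags=0110 HI?F → skip
[6] flags=0110 GE?T → r1=0xde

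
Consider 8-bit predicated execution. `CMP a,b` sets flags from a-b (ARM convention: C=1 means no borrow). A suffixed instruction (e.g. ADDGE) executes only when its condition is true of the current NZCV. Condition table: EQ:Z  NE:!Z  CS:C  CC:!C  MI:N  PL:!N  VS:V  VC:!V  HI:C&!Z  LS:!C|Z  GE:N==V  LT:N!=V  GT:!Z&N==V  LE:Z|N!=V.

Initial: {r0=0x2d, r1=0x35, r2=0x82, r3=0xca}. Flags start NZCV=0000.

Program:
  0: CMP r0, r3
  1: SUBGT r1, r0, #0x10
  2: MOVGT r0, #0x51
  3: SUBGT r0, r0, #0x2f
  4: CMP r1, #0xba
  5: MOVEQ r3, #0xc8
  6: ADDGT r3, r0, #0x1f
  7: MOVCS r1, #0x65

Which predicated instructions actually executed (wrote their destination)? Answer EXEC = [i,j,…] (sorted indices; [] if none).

[0] flags=0000 → (cmp)
[1] flags=0000 GT?T → r1=0x1d
[2] flags=0000 GT?T → r0=0x51
[3] flags=0000 GT?T → r0=0x22
[4] flags=0000 → (cmp)
[5] flags=0000 EQ?F → skip
[6] flags=0000 GT?T → r3=0x41
[7] flags=0000 CS?F → skip

EXEC = [1,2,3,6]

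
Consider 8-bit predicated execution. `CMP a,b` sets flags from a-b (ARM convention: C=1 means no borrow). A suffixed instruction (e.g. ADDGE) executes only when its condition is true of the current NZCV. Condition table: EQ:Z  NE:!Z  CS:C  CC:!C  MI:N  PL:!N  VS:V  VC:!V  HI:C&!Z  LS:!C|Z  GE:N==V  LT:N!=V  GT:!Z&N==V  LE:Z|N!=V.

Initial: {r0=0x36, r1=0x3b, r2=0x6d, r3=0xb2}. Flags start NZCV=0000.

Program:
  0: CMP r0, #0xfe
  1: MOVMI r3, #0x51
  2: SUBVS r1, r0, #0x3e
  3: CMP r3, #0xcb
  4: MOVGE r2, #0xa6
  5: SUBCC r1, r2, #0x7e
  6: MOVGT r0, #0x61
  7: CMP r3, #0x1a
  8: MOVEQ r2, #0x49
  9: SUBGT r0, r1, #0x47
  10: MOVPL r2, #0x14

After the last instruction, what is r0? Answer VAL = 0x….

VAL = 0x36

[0] flags=0000 → (cmp)
[1] flags=0000 MI?F → skip
[2] flags=0000 VS?F → skip
[3] flags=1000 → (cmp)
[4] flags=1000 GE?F → skip
[5] flags=1000 CC?T → r1=0xef
[6] flags=1000 GT?F → skip
[7] flags=1010 → (cmp)
[8] flags=1010 EQ?F → skip
[9] flags=1010 GT?F → skip
[10] flags=1010 PL?F → skip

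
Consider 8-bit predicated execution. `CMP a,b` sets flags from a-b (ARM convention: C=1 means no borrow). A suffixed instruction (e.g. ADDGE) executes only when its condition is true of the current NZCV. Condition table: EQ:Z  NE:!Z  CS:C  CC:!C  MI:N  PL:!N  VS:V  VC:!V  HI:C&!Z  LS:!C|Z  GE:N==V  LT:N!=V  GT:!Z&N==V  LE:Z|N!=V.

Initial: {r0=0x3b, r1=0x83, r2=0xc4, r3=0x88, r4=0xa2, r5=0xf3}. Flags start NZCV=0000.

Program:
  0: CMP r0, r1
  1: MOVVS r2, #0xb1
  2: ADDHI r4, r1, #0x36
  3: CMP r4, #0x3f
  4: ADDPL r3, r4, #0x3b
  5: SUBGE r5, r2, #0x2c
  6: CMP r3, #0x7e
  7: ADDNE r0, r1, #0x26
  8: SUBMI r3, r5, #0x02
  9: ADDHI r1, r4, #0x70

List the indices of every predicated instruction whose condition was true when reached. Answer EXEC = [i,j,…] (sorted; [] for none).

EXEC = [1,4,7,9]

0: ✓ CMP  NZCV=1001
1: ✓ MOVVS  r2←0xb1
2: · ADDHI
3: ✓ CMP  NZCV=0011
4: ✓ ADDPL  r3←0xdd
5: · SUBGE
6: ✓ CMP  NZCV=0011
7: ✓ ADDNE  r0←0xa9
8: · SUBMI
9: ✓ ADDHI  r1←0x12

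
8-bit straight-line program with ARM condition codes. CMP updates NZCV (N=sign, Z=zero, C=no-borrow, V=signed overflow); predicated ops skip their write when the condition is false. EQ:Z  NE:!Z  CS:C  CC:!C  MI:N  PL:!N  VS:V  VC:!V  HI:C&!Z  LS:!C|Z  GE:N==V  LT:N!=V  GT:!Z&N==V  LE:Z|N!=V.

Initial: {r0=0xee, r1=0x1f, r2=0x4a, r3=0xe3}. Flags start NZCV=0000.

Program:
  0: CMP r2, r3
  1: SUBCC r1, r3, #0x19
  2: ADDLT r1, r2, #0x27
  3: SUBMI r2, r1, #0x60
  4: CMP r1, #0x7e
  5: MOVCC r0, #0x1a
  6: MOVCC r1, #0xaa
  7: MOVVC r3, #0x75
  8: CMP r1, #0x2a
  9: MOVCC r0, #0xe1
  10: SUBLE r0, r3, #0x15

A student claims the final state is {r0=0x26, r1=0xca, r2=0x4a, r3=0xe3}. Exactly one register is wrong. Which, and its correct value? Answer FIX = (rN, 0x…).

0: ✓ CMP  NZCV=0000
1: ✓ SUBCC  r1←0xca
2: · ADDLT
3: · SUBMI
4: ✓ CMP  NZCV=0011
5: · MOVCC
6: · MOVCC
7: · MOVVC
8: ✓ CMP  NZCV=1010
9: · MOVCC
10: ✓ SUBLE  r0←0xce

FIX = (r0, 0xce)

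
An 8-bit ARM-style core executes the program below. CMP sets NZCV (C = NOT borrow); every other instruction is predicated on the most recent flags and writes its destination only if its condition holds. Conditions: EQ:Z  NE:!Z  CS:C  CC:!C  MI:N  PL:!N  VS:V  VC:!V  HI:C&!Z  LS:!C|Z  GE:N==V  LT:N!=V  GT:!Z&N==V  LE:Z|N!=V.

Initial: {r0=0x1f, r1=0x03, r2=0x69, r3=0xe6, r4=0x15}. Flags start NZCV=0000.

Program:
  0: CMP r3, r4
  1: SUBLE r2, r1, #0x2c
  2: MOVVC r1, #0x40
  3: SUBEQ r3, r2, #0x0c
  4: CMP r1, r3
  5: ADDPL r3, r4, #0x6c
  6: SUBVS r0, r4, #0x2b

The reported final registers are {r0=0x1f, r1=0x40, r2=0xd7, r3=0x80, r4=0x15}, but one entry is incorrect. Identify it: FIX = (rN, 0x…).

0: ✓ CMP  NZCV=1010
1: ✓ SUBLE  r2←0xd7
2: ✓ MOVVC  r1←0x40
3: · SUBEQ
4: ✓ CMP  NZCV=0000
5: ✓ ADDPL  r3←0x81
6: · SUBVS

FIX = (r3, 0x81)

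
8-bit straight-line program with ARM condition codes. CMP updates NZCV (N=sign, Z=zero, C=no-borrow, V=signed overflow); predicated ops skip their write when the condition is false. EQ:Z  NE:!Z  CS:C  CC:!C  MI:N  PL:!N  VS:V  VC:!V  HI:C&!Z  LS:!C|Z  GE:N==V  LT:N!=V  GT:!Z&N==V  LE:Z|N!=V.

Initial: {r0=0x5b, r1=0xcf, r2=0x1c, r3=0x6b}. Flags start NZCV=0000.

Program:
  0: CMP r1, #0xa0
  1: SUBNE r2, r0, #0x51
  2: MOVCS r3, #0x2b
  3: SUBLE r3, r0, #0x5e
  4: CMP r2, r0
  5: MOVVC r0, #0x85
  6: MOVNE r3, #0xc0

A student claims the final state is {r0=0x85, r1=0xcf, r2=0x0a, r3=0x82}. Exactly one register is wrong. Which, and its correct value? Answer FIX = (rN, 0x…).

[0] flags=0010 → (cmp)
[1] flags=0010 NE?T → r2=0x0a
[2] flags=0010 CS?T → r3=0x2b
[3] flags=0010 LE?F → skip
[4] flags=1000 → (cmp)
[5] flags=1000 VC?T → r0=0x85
[6] flags=1000 NE?T → r3=0xc0

FIX = (r3, 0xc0)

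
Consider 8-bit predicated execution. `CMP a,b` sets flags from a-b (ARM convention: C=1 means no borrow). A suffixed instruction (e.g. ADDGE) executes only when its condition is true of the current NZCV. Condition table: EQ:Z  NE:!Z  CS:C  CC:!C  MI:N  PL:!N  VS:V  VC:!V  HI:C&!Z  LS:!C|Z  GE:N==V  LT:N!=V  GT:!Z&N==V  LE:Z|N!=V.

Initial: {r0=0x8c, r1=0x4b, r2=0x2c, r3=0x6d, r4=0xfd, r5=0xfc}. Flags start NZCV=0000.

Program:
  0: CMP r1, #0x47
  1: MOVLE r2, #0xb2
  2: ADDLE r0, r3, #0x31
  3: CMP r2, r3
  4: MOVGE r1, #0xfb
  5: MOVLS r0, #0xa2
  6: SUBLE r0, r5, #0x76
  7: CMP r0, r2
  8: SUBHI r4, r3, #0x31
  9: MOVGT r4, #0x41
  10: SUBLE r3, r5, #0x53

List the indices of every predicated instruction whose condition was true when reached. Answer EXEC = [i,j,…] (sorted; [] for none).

0: ✓ CMP  NZCV=0010
1: · MOVLE
2: · ADDLE
3: ✓ CMP  NZCV=1000
4: · MOVGE
5: ✓ MOVLS  r0←0xa2
6: ✓ SUBLE  r0←0x86
7: ✓ CMP  NZCV=0011
8: ✓ SUBHI  r4←0x3c
9: · MOVGT
10: ✓ SUBLE  r3←0xa9

EXEC = [5,6,8,10]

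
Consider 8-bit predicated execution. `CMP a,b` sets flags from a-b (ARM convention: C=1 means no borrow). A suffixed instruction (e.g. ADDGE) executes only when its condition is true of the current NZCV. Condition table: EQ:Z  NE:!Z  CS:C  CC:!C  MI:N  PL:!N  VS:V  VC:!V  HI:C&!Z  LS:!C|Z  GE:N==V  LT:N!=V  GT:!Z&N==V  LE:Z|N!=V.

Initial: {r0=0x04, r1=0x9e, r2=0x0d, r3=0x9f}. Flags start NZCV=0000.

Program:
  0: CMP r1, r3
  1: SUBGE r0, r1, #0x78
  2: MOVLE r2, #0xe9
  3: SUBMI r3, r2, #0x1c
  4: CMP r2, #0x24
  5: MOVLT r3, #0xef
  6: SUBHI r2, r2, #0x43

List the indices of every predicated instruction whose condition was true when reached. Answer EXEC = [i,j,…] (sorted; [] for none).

EXEC = [2,3,5,6]

0: ✓ CMP  NZCV=1000
1: · SUBGE
2: ✓ MOVLE  r2←0xe9
3: ✓ SUBMI  r3←0xcd
4: ✓ CMP  NZCV=1010
5: ✓ MOVLT  r3←0xef
6: ✓ SUBHI  r2←0xa6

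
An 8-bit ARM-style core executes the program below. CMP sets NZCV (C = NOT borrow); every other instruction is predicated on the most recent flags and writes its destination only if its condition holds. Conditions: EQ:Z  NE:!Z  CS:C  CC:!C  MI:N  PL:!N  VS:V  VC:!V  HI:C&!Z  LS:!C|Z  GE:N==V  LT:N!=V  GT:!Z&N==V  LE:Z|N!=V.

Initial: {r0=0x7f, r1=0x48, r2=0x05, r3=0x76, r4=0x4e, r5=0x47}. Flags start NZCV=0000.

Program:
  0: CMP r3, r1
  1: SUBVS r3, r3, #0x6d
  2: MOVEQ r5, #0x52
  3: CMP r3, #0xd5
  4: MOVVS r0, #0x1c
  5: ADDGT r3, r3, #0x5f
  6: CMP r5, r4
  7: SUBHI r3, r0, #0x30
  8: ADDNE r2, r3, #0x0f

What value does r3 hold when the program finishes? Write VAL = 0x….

VAL = 0xd5

[0] flags=0010 → (cmp)
[1] flags=0010 VS?F → skip
[2] flags=0010 EQ?F → skip
[3] flags=1001 → (cmp)
[4] flags=1001 VS?T → r0=0x1c
[5] flags=1001 GT?T → r3=0xd5
[6] flags=1000 → (cmp)
[7] flags=1000 HI?F → skip
[8] flags=1000 NE?T → r2=0xe4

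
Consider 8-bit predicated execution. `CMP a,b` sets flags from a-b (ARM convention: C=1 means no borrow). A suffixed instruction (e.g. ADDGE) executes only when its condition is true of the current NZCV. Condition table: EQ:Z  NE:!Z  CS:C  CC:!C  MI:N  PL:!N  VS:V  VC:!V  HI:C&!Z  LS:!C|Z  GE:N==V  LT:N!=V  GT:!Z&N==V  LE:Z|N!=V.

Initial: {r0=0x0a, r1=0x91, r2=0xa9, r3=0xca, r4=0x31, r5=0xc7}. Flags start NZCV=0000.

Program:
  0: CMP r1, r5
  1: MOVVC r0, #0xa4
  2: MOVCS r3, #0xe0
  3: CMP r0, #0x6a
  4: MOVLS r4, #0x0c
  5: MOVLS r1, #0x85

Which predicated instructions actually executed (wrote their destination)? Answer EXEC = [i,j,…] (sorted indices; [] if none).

0: ✓ CMP  NZCV=1000
1: ✓ MOVVC  r0←0xa4
2: · MOVCS
3: ✓ CMP  NZCV=0011
4: · MOVLS
5: · MOVLS

EXEC = [1]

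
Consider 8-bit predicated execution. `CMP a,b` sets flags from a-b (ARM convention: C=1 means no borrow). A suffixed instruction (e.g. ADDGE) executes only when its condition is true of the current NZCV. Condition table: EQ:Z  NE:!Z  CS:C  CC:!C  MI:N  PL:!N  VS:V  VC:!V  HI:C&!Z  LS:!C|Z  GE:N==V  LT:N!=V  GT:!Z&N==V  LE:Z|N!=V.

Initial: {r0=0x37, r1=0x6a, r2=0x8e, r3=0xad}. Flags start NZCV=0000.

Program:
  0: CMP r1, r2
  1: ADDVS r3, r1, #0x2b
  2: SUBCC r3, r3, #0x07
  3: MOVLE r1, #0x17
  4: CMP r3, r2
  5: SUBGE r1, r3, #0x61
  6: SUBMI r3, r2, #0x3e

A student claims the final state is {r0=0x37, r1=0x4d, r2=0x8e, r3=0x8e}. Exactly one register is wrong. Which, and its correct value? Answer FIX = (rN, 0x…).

0: ✓ CMP  NZCV=1001
1: ✓ ADDVS  r3←0x95
2: ✓ SUBCC  r3←0x8e
3: · MOVLE
4: ✓ CMP  NZCV=0110
5: ✓ SUBGE  r1←0x2d
6: · SUBMI

FIX = (r1, 0x2d)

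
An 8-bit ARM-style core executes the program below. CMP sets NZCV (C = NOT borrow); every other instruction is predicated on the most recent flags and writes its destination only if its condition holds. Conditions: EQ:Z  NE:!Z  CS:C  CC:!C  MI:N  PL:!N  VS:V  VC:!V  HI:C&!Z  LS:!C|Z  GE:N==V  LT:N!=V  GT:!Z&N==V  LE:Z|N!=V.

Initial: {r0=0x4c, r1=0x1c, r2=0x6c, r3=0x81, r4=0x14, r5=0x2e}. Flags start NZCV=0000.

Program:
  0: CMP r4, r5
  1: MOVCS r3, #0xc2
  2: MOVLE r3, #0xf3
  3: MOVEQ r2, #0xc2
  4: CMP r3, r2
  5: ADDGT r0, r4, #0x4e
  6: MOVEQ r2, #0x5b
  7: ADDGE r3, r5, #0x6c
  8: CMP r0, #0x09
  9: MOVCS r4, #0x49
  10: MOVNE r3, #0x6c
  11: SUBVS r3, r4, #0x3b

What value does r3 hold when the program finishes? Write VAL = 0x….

VAL = 0x6c

[0] flags=1000 → (cmp)
[1] flags=1000 CS?F → skip
[2] flags=1000 LE?T → r3=0xf3
[3] flags=1000 EQ?F → skip
[4] flags=1010 → (cmp)
[5] flags=1010 GT?F → skip
[6] flags=1010 EQ?F → skip
[7] flags=1010 GE?F → skip
[8] flags=0010 → (cmp)
[9] flags=0010 CS?T → r4=0x49
[10] flags=0010 NE?T → r3=0x6c
[11] flags=0010 VS?F → skip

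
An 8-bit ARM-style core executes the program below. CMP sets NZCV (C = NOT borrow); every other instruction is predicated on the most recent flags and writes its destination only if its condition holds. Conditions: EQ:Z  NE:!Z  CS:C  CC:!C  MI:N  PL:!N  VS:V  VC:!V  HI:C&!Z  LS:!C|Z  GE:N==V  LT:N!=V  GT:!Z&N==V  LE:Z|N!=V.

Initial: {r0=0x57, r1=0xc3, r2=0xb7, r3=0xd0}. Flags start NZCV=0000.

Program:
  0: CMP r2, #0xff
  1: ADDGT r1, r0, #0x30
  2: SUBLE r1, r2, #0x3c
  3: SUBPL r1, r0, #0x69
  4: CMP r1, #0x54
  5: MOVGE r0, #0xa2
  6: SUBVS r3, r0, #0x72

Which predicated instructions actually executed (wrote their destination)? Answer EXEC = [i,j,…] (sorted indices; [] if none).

EXEC = [2,5]

[0] flags=1000 → (cmp)
[1] flags=1000 GT?F → skip
[2] flags=1000 LE?T → r1=0x7b
[3] flags=1000 PL?F → skip
[4] flags=0010 → (cmp)
[5] flags=0010 GE?T → r0=0xa2
[6] flags=0010 VS?F → skip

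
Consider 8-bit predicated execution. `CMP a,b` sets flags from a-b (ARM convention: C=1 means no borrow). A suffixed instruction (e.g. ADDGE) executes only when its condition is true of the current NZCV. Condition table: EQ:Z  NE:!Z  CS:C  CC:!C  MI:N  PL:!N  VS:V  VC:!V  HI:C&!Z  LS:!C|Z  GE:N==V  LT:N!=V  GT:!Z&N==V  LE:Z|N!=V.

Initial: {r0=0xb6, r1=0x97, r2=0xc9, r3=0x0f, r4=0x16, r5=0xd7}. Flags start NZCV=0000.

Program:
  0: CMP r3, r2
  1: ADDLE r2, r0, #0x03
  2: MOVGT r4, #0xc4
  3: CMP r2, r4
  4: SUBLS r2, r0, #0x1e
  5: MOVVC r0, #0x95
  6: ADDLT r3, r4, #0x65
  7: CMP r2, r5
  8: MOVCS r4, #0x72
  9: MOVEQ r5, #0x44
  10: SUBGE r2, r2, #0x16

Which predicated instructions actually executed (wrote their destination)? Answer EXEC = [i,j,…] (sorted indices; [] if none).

0: ✓ CMP  NZCV=0000
1: · ADDLE
2: ✓ MOVGT  r4←0xc4
3: ✓ CMP  NZCV=0010
4: · SUBLS
5: ✓ MOVVC  r0←0x95
6: · ADDLT
7: ✓ CMP  NZCV=1000
8: · MOVCS
9: · MOVEQ
10: · SUBGE

EXEC = [2,5]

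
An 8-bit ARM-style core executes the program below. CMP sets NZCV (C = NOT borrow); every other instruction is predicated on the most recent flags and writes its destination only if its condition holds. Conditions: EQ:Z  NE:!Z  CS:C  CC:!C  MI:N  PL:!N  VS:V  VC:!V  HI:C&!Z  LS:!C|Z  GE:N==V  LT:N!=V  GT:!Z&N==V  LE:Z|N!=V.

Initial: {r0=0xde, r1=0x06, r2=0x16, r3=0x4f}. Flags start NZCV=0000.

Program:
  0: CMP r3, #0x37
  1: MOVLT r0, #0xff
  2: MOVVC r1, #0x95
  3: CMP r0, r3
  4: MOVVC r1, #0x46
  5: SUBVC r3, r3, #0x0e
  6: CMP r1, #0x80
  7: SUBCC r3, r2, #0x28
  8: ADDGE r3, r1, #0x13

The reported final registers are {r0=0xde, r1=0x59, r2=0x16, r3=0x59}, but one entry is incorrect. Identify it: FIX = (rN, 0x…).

FIX = (r1, 0x46)

0: ✓ CMP  NZCV=0010
1: · MOVLT
2: ✓ MOVVC  r1←0x95
3: ✓ CMP  NZCV=1010
4: ✓ MOVVC  r1←0x46
5: ✓ SUBVC  r3←0x41
6: ✓ CMP  NZCV=1001
7: ✓ SUBCC  r3←0xee
8: ✓ ADDGE  r3←0x59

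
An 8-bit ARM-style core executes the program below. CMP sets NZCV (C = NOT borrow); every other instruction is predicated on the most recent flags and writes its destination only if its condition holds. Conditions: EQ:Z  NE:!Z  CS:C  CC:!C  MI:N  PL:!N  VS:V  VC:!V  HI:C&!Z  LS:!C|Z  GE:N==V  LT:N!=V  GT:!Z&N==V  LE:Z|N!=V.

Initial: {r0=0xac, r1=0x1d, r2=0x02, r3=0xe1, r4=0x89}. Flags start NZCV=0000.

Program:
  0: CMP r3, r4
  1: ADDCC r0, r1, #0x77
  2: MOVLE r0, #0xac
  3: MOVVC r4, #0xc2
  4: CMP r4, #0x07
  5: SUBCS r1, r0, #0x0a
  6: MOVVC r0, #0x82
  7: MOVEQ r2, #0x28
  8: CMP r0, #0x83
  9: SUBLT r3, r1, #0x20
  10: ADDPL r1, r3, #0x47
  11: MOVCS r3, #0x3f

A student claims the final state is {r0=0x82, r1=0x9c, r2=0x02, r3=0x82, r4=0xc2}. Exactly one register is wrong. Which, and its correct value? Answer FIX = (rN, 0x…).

FIX = (r1, 0xa2)

[0] flags=0010 → (cmp)
[1] flags=0010 CC?F → skip
[2] flags=0010 LE?F → skip
[3] flags=0010 VC?T → r4=0xc2
[4] flags=1010 → (cmp)
[5] flags=1010 CS?T → r1=0xa2
[6] flags=1010 VC?T → r0=0x82
[7] flags=1010 EQ?F → skip
[8] flags=1000 → (cmp)
[9] flags=1000 LT?T → r3=0x82
[10] flags=1000 PL?F → skip
[11] flags=1000 CS?F → skip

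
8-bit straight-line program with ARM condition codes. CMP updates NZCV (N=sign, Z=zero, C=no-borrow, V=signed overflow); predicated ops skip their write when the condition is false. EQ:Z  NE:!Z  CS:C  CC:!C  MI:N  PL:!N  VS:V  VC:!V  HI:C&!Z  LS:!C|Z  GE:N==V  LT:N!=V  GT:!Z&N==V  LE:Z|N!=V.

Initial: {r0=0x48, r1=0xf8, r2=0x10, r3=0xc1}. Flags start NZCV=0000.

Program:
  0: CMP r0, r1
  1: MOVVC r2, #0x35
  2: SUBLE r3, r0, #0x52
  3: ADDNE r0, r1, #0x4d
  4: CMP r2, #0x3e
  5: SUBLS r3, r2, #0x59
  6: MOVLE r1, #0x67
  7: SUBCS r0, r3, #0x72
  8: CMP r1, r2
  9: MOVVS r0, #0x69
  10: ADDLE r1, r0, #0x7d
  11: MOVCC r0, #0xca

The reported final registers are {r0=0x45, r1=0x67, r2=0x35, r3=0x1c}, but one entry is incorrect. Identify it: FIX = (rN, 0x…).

[0] flags=0000 → (cmp)
[1] flags=0000 VC?T → r2=0x35
[2] flags=0000 LE?F → skip
[3] flags=0000 NE?T → r0=0x45
[4] flags=1000 → (cmp)
[5] flags=1000 LS?T → r3=0xdc
[6] flags=1000 LE?T → r1=0x67
[7] flags=1000 CS?F → skip
[8] flags=0010 → (cmp)
[9] flags=0010 VS?F → skip
[10] flags=0010 LE?F → skip
[11] flags=0010 CC?F → skip

FIX = (r3, 0xdc)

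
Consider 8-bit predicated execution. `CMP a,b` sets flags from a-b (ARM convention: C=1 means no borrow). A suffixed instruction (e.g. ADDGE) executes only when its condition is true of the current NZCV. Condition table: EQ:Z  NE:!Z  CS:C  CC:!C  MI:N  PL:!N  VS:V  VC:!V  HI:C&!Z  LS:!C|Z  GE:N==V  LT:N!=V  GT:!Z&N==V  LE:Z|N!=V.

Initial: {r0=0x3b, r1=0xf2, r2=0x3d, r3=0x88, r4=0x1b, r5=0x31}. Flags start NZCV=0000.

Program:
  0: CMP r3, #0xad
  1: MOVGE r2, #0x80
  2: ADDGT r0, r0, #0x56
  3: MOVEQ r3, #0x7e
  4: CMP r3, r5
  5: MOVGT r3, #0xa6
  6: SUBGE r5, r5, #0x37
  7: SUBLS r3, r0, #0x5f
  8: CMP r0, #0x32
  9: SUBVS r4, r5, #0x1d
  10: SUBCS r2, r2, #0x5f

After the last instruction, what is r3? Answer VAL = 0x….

0: ✓ CMP  NZCV=1000
1: · MOVGE
2: · ADDGT
3: · MOVEQ
4: ✓ CMP  NZCV=0011
5: · MOVGT
6: · SUBGE
7: · SUBLS
8: ✓ CMP  NZCV=0010
9: · SUBVS
10: ✓ SUBCS  r2←0xde

VAL = 0x88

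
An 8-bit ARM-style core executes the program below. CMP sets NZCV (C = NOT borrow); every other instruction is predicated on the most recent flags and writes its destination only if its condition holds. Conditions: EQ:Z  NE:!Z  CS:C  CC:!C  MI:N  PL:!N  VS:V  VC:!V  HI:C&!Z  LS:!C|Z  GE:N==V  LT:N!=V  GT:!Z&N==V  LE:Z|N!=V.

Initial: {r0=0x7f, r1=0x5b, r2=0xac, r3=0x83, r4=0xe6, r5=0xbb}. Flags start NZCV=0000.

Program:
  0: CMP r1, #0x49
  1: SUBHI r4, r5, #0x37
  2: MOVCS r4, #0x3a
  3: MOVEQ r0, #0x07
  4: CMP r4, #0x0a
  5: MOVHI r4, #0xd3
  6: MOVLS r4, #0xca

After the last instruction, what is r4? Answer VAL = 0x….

[0] flags=0010 → (cmp)
[1] flags=0010 HI?T → r4=0x84
[2] flags=0010 CS?T → r4=0x3a
[3] flags=0010 EQ?F → skip
[4] flags=0010 → (cmp)
[5] flags=0010 HI?T → r4=0xd3
[6] flags=0010 LS?F → skip

VAL = 0xd3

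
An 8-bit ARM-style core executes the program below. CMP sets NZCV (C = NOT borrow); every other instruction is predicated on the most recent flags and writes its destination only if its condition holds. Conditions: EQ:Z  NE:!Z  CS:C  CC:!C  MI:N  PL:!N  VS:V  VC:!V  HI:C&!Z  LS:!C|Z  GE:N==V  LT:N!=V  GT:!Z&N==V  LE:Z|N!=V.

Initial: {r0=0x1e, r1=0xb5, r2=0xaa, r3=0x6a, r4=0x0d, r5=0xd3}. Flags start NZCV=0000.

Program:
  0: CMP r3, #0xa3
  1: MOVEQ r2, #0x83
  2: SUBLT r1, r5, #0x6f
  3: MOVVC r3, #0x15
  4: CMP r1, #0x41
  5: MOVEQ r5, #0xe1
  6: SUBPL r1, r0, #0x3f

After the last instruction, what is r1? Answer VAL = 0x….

0: ✓ CMP  NZCV=1001
1: · MOVEQ
2: · SUBLT
3: · MOVVC
4: ✓ CMP  NZCV=0011
5: · MOVEQ
6: ✓ SUBPL  r1←0xdf

VAL = 0xdf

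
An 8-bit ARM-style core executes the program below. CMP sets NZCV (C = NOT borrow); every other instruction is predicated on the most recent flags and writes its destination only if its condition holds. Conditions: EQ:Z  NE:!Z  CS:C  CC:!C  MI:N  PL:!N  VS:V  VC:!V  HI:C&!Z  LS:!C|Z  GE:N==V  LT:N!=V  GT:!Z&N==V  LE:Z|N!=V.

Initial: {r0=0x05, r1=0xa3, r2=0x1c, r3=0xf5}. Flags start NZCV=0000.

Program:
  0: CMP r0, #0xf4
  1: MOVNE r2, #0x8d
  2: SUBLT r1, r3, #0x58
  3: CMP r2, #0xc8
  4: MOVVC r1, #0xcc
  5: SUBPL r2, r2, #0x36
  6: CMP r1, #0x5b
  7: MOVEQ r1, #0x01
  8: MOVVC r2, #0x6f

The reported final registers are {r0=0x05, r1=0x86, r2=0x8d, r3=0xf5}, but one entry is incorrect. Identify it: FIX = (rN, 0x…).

FIX = (r1, 0xcc)

[0] flags=0000 → (cmp)
[1] flags=0000 NE?T → r2=0x8d
[2] flags=0000 LT?F → skip
[3] flags=1000 → (cmp)
[4] flags=1000 VC?T → r1=0xcc
[5] flags=1000 PL?F → skip
[6] flags=0011 → (cmp)
[7] flags=0011 EQ?F → skip
[8] flags=0011 VC?F → skip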